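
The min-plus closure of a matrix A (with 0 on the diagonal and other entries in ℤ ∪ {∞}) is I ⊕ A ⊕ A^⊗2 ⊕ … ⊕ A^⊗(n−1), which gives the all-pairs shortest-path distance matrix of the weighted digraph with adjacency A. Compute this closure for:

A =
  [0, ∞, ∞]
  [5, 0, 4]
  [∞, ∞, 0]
Closure =
  [0, ∞, ∞]
  [5, 0, 4]
  [∞, ∞, 0]

This is the Floyd-Warshall all-pairs shortest-path computation. For each intermediate vertex k = 0, 1, …, 2, update dist[i][j] ← min(dist[i][j], dist[i][k] + dist[k][j]). The final matrix gives, for each (i, j), the minimum total weight of any directed path from i to j (possibly empty when i = j).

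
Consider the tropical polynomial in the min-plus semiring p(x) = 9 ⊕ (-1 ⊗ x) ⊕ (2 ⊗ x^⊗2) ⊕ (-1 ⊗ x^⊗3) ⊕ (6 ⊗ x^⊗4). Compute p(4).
p(4) = 3

A tropical monomial a ⊗ x^⊗i evaluates to a + i · x. Evaluating each term at x = 4:
  Term 0 contributes 9 + 0 · 4 = 9
  Term 1 contributes -1 + 1 · 4 = 3
  Term 2 contributes 2 + 2 · 4 = 10
  Term 3 contributes -1 + 3 · 4 = 11
  Term 4 contributes 6 + 4 · 4 = 22
p(4) = ⊕ of these = min[9, 3, 10, 11, 22] = 3.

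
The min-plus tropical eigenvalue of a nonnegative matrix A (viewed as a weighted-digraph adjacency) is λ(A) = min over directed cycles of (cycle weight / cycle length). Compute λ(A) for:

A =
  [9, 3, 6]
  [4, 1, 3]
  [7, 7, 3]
λ(A) = 1

Enumerate directed cycles and compute their means (weight / length). Sample:
  cycle 0 → 0: weight = 9, length = 1, mean = 9/1 ≈ 9.000
  cycle 1 → 1: weight = 1, length = 1, mean = 1/1 ≈ 1.000
  cycle 2 → 2: weight = 3, length = 1, mean = 3/1 ≈ 3.000
  cycle 0 → 1 → 0: weight = 7, length = 2, mean = 7/2 ≈ 3.500
  cycle 0 → 2 → 0: weight = 13, length = 2, mean = 13/2 ≈ 6.500
  cycle 1 → 0 → 1: weight = 7, length = 2, mean = 7/2 ≈ 3.500
Minimum mean = 1.000, attained e.g. along the cycle 1 → 1 with weight 1 and length 1. So λ(A) = 1/1 = 1.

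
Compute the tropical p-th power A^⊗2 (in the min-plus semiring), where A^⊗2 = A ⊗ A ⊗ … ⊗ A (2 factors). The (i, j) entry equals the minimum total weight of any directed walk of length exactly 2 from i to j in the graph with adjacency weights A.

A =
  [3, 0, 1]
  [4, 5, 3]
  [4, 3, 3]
A^⊗2 =
  [4, 3, 3]
  [7, 4, 5]
  [7, 4, 5]

Each entry (A^⊗2)_ij equals the minimum over all length-2 walks i = v_0 → v_1 → … → v_2 = j of Σ_t A[v_t][v_{t+1}]. For example, for (i, j) = (0, 2) we minimise over 3 possible intermediate vertex sequences; the minimum is 3, attained along the walk 0 → 1 → 2.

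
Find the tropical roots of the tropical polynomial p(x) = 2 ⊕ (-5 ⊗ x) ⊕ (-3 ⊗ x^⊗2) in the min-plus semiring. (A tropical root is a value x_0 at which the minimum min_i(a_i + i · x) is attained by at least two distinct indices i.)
Roots: {-2, 7}

Each tropical root is a break point of the lower envelope of the lines y = a_i + i · x (there are 3 lines, with slopes 0, 1, ..., 2). Only the lines that attain the minimum somewhere contribute to roots; other lines are dominated. Here the surviving (envelope) indices are i = 2, i = 1, i = 0.
Intersections between consecutive envelope lines give the roots: for adjacent envelope indices i < j the intersection is x = (a_i − a_j) / (j − i). Reading off the sorted break points: {-2, 7}.
Verification: at each break x_0, at least two indices attain the minimum of min_i(a_i + i · x_0).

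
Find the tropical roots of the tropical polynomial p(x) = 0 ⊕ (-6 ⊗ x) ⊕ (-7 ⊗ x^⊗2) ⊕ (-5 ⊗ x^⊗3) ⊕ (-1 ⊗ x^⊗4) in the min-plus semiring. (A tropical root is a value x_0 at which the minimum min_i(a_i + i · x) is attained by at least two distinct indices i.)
Roots: {-4, -2, 1, 6}

Each tropical root is a break point of the lower envelope of the lines y = a_i + i · x (there are 5 lines, with slopes 0, 1, ..., 4). Only the lines that attain the minimum somewhere contribute to roots; other lines are dominated. Here the surviving (envelope) indices are i = 4, i = 3, i = 2, i = 1, i = 0.
Intersections between consecutive envelope lines give the roots: for adjacent envelope indices i < j the intersection is x = (a_i − a_j) / (j − i). Reading off the sorted break points: {-4, -2, 1, 6}.
Verification: at each break x_0, at least two indices attain the minimum of min_i(a_i + i · x_0).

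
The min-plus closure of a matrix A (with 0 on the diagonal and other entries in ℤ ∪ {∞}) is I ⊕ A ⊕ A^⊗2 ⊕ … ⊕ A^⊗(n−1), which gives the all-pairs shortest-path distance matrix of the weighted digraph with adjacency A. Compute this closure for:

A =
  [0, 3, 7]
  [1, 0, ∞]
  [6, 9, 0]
Closure =
  [0, 3, 7]
  [1, 0, 8]
  [6, 9, 0]

This is the Floyd-Warshall all-pairs shortest-path computation. For each intermediate vertex k = 0, 1, …, 2, update dist[i][j] ← min(dist[i][j], dist[i][k] + dist[k][j]). The final matrix gives, for each (i, j), the minimum total weight of any directed path from i to j (possibly empty when i = j).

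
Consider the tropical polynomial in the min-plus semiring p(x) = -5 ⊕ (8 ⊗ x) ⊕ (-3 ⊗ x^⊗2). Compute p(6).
p(6) = -5

A tropical monomial a ⊗ x^⊗i evaluates to a + i · x. Evaluating each term at x = 6:
  Term 0 contributes -5 + 0 · 6 = -5
  Term 1 contributes 8 + 1 · 6 = 14
  Term 2 contributes -3 + 2 · 6 = 9
p(6) = ⊕ of these = min[-5, 14, 9] = -5.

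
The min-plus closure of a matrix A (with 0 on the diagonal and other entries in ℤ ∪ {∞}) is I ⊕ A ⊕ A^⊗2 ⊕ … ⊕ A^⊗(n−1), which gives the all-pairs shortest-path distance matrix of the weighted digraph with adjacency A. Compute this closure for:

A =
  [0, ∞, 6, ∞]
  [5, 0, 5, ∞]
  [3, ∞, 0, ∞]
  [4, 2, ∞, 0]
Closure =
  [0, ∞, 6, ∞]
  [5, 0, 5, ∞]
  [3, ∞, 0, ∞]
  [4, 2, 7, 0]

This is the Floyd-Warshall all-pairs shortest-path computation. For each intermediate vertex k = 0, 1, …, 3, update dist[i][j] ← min(dist[i][j], dist[i][k] + dist[k][j]). The final matrix gives, for each (i, j), the minimum total weight of any directed path from i to j (possibly empty when i = j).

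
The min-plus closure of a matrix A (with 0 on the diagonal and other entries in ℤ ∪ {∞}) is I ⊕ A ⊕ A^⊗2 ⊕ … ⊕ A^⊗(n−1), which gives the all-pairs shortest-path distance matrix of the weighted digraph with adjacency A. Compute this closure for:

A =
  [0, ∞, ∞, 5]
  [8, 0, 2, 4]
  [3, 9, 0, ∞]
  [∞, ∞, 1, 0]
Closure =
  [0, 15, 6, 5]
  [5, 0, 2, 4]
  [3, 9, 0, 8]
  [4, 10, 1, 0]

This is the Floyd-Warshall all-pairs shortest-path computation. For each intermediate vertex k = 0, 1, …, 3, update dist[i][j] ← min(dist[i][j], dist[i][k] + dist[k][j]). The final matrix gives, for each (i, j), the minimum total weight of any directed path from i to j (possibly empty when i = j).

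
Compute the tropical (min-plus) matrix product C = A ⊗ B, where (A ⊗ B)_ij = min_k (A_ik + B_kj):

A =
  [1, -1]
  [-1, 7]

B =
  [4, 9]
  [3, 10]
A ⊗ B =
  [2, 9]
  [3, 8]

Apply the min-plus product entry-by-entry:
  C[0][0] = min over k of (A[0][0] + B[0][0] = 1 + 4 = 5, A[0][1] + B[1][0] = -1 + 3 = 2) = 2 (attained at k = 1)
  C[0][1] = min over k of (A[0][0] + B[0][1] = 1 + 9 = 10, A[0][1] + B[1][1] = -1 + 10 = 9) = 9 (attained at k = 1)
  C[1][0] = min over k of (A[1][0] + B[0][0] = -1 + 4 = 3, A[1][1] + B[1][0] = 7 + 3 = 10) = 3 (attained at k = 0)
  C[1][1] = min over k of (A[1][0] + B[0][1] = -1 + 9 = 8, A[1][1] + B[1][1] = 7 + 10 = 17) = 8 (attained at k = 0)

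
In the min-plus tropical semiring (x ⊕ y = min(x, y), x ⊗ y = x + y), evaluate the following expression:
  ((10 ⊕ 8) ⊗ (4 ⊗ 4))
((10 ⊕ 8) ⊗ (4 ⊗ 4)) = 16

Expand innermost to outermost. Recall ⊕ takes the minimum of its arguments and ⊗ takes their sum. Working out the expression ((10 ⊕ 8) ⊗ (4 ⊗ 4)) gives 16.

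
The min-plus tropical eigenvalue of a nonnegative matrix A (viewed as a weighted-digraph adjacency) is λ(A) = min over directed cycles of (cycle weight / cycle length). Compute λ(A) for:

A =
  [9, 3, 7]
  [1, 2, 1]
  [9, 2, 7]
λ(A) = 3/2

Enumerate directed cycles and compute their means (weight / length). Sample:
  cycle 0 → 0: weight = 9, length = 1, mean = 9/1 ≈ 9.000
  cycle 1 → 1: weight = 2, length = 1, mean = 2/1 ≈ 2.000
  cycle 2 → 2: weight = 7, length = 1, mean = 7/1 ≈ 7.000
  cycle 0 → 1 → 0: weight = 4, length = 2, mean = 4/2 ≈ 2.000
  cycle 0 → 2 → 0: weight = 16, length = 2, mean = 16/2 ≈ 8.000
  cycle 1 → 0 → 1: weight = 4, length = 2, mean = 4/2 ≈ 2.000
Minimum mean = 1.500, attained e.g. along the cycle 1 → 2 → 1 with weight 3 and length 2. So λ(A) = 3/2 = 3/2.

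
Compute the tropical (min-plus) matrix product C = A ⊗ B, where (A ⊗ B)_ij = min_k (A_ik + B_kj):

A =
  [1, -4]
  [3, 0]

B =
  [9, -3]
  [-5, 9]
A ⊗ B =
  [-9, -2]
  [-5, 0]

Apply the min-plus product entry-by-entry:
  C[0][0] = min over k of (A[0][0] + B[0][0] = 1 + 9 = 10, A[0][1] + B[1][0] = -4 + -5 = -9) = -9 (attained at k = 1)
  C[0][1] = min over k of (A[0][0] + B[0][1] = 1 + -3 = -2, A[0][1] + B[1][1] = -4 + 9 = 5) = -2 (attained at k = 0)
  C[1][0] = min over k of (A[1][0] + B[0][0] = 3 + 9 = 12, A[1][1] + B[1][0] = 0 + -5 = -5) = -5 (attained at k = 1)
  C[1][1] = min over k of (A[1][0] + B[0][1] = 3 + -3 = 0, A[1][1] + B[1][1] = 0 + 9 = 9) = 0 (attained at k = 0)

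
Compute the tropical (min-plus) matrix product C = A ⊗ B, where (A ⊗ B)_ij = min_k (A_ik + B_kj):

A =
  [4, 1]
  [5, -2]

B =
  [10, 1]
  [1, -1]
A ⊗ B =
  [2, 0]
  [-1, -3]

Apply the min-plus product entry-by-entry:
  C[0][0] = min over k of (A[0][0] + B[0][0] = 4 + 10 = 14, A[0][1] + B[1][0] = 1 + 1 = 2) = 2 (attained at k = 1)
  C[0][1] = min over k of (A[0][0] + B[0][1] = 4 + 1 = 5, A[0][1] + B[1][1] = 1 + -1 = 0) = 0 (attained at k = 1)
  C[1][0] = min over k of (A[1][0] + B[0][0] = 5 + 10 = 15, A[1][1] + B[1][0] = -2 + 1 = -1) = -1 (attained at k = 1)
  C[1][1] = min over k of (A[1][0] + B[0][1] = 5 + 1 = 6, A[1][1] + B[1][1] = -2 + -1 = -3) = -3 (attained at k = 1)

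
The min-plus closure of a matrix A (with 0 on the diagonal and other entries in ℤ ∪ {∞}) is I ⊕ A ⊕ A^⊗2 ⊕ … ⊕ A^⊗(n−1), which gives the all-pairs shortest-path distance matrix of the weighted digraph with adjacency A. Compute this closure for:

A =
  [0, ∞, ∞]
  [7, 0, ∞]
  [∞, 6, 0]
Closure =
  [0, ∞, ∞]
  [7, 0, ∞]
  [13, 6, 0]

This is the Floyd-Warshall all-pairs shortest-path computation. For each intermediate vertex k = 0, 1, …, 2, update dist[i][j] ← min(dist[i][j], dist[i][k] + dist[k][j]). The final matrix gives, for each (i, j), the minimum total weight of any directed path from i to j (possibly empty when i = j).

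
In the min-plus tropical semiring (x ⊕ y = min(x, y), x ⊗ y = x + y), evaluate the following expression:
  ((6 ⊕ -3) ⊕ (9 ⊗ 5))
((6 ⊕ -3) ⊕ (9 ⊗ 5)) = -3

Expand innermost to outermost. Recall ⊕ takes the minimum of its arguments and ⊗ takes their sum. Working out the expression ((6 ⊕ -3) ⊕ (9 ⊗ 5)) gives -3.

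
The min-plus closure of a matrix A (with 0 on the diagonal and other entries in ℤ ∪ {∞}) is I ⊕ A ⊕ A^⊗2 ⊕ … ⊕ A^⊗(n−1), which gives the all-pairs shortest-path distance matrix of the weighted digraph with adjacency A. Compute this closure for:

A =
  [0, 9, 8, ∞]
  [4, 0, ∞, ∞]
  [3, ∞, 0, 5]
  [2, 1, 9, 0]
Closure =
  [0, 9, 8, 13]
  [4, 0, 12, 17]
  [3, 6, 0, 5]
  [2, 1, 9, 0]

This is the Floyd-Warshall all-pairs shortest-path computation. For each intermediate vertex k = 0, 1, …, 3, update dist[i][j] ← min(dist[i][j], dist[i][k] + dist[k][j]). The final matrix gives, for each (i, j), the minimum total weight of any directed path from i to j (possibly empty when i = j).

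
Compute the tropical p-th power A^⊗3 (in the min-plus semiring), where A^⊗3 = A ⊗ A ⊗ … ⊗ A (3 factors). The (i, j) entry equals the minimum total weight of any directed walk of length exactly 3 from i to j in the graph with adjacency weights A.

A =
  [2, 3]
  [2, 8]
A^⊗3 =
  [6, 7]
  [6, 7]

Each entry (A^⊗3)_ij equals the minimum over all length-3 walks i = v_0 → v_1 → … → v_3 = j of Σ_t A[v_t][v_{t+1}]. For example, for (i, j) = (0, 1) we minimise over 4 possible intermediate vertex sequences; the minimum is 7, attained along the walk 0 → 0 → 0 → 1.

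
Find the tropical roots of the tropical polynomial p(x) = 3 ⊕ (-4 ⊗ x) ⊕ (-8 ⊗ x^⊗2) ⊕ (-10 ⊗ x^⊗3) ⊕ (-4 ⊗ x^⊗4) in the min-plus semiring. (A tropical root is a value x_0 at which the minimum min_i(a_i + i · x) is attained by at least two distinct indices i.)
Roots: {-6, 2, 4, 7}

Each tropical root is a break point of the lower envelope of the lines y = a_i + i · x (there are 5 lines, with slopes 0, 1, ..., 4). Only the lines that attain the minimum somewhere contribute to roots; other lines are dominated. Here the surviving (envelope) indices are i = 4, i = 3, i = 2, i = 1, i = 0.
Intersections between consecutive envelope lines give the roots: for adjacent envelope indices i < j the intersection is x = (a_i − a_j) / (j − i). Reading off the sorted break points: {-6, 2, 4, 7}.
Verification: at each break x_0, at least two indices attain the minimum of min_i(a_i + i · x_0).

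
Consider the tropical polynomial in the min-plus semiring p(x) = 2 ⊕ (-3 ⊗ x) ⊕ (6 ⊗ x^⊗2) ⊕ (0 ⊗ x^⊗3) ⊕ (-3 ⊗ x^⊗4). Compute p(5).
p(5) = 2

A tropical monomial a ⊗ x^⊗i evaluates to a + i · x. Evaluating each term at x = 5:
  Term 0 contributes 2 + 0 · 5 = 2
  Term 1 contributes -3 + 1 · 5 = 2
  Term 2 contributes 6 + 2 · 5 = 16
  Term 3 contributes 0 + 3 · 5 = 15
  Term 4 contributes -3 + 4 · 5 = 17
p(5) = ⊕ of these = min[2, 2, 16, 15, 17] = 2.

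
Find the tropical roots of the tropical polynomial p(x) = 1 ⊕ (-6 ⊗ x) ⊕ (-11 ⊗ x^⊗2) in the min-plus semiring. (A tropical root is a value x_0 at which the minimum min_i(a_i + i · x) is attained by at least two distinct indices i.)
Roots: {5, 7}

Each tropical root is a break point of the lower envelope of the lines y = a_i + i · x (there are 3 lines, with slopes 0, 1, ..., 2). Only the lines that attain the minimum somewhere contribute to roots; other lines are dominated. Here the surviving (envelope) indices are i = 2, i = 1, i = 0.
Intersections between consecutive envelope lines give the roots: for adjacent envelope indices i < j the intersection is x = (a_i − a_j) / (j − i). Reading off the sorted break points: {5, 7}.
Verification: at each break x_0, at least two indices attain the minimum of min_i(a_i + i · x_0).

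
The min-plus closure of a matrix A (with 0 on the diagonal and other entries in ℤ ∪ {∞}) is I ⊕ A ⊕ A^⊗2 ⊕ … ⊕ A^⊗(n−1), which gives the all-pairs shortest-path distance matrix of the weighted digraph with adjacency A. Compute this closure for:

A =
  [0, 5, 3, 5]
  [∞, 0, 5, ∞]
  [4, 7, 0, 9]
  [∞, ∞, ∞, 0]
Closure =
  [0, 5, 3, 5]
  [9, 0, 5, 14]
  [4, 7, 0, 9]
  [∞, ∞, ∞, 0]

This is the Floyd-Warshall all-pairs shortest-path computation. For each intermediate vertex k = 0, 1, …, 3, update dist[i][j] ← min(dist[i][j], dist[i][k] + dist[k][j]). The final matrix gives, for each (i, j), the minimum total weight of any directed path from i to j (possibly empty when i = j).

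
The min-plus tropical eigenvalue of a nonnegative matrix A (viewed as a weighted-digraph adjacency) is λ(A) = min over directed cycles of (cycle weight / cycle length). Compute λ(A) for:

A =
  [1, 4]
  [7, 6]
λ(A) = 1

Enumerate directed cycles and compute their means (weight / length). Sample:
  cycle 0 → 0: weight = 1, length = 1, mean = 1/1 ≈ 1.000
  cycle 1 → 1: weight = 6, length = 1, mean = 6/1 ≈ 6.000
  cycle 0 → 1 → 0: weight = 11, length = 2, mean = 11/2 ≈ 5.500
  cycle 1 → 0 → 1: weight = 11, length = 2, mean = 11/2 ≈ 5.500
Minimum mean = 1.000, attained e.g. along the cycle 0 → 0 with weight 1 and length 1. So λ(A) = 1/1 = 1.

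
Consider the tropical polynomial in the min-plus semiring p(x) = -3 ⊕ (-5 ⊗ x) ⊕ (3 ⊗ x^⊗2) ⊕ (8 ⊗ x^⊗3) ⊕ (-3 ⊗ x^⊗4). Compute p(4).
p(4) = -3

A tropical monomial a ⊗ x^⊗i evaluates to a + i · x. Evaluating each term at x = 4:
  Term 0 contributes -3 + 0 · 4 = -3
  Term 1 contributes -5 + 1 · 4 = -1
  Term 2 contributes 3 + 2 · 4 = 11
  Term 3 contributes 8 + 3 · 4 = 20
  Term 4 contributes -3 + 4 · 4 = 13
p(4) = ⊕ of these = min[-3, -1, 11, 20, 13] = -3.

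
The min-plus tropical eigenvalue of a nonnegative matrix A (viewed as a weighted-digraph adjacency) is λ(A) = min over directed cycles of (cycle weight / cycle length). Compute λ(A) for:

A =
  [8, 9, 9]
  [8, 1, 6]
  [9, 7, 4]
λ(A) = 1

Enumerate directed cycles and compute their means (weight / length). Sample:
  cycle 0 → 0: weight = 8, length = 1, mean = 8/1 ≈ 8.000
  cycle 1 → 1: weight = 1, length = 1, mean = 1/1 ≈ 1.000
  cycle 2 → 2: weight = 4, length = 1, mean = 4/1 ≈ 4.000
  cycle 0 → 1 → 0: weight = 17, length = 2, mean = 17/2 ≈ 8.500
  cycle 0 → 2 → 0: weight = 18, length = 2, mean = 18/2 ≈ 9.000
  cycle 1 → 0 → 1: weight = 17, length = 2, mean = 17/2 ≈ 8.500
Minimum mean = 1.000, attained e.g. along the cycle 1 → 1 with weight 1 and length 1. So λ(A) = 1/1 = 1.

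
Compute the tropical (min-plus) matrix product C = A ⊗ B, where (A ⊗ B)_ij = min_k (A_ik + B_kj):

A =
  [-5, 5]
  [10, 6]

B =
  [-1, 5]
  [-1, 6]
A ⊗ B =
  [-6, 0]
  [5, 12]

Apply the min-plus product entry-by-entry:
  C[0][0] = min over k of (A[0][0] + B[0][0] = -5 + -1 = -6, A[0][1] + B[1][0] = 5 + -1 = 4) = -6 (attained at k = 0)
  C[0][1] = min over k of (A[0][0] + B[0][1] = -5 + 5 = 0, A[0][1] + B[1][1] = 5 + 6 = 11) = 0 (attained at k = 0)
  C[1][0] = min over k of (A[1][0] + B[0][0] = 10 + -1 = 9, A[1][1] + B[1][0] = 6 + -1 = 5) = 5 (attained at k = 1)
  C[1][1] = min over k of (A[1][0] + B[0][1] = 10 + 5 = 15, A[1][1] + B[1][1] = 6 + 6 = 12) = 12 (attained at k = 1)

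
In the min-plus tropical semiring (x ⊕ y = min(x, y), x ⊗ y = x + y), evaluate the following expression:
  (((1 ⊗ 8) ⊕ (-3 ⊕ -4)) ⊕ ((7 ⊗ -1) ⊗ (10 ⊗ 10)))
(((1 ⊗ 8) ⊕ (-3 ⊕ -4)) ⊕ ((7 ⊗ -1) ⊗ (10 ⊗ 10))) = -4

Expand innermost to outermost. Recall ⊕ takes the minimum of its arguments and ⊗ takes their sum. Working out the expression (((1 ⊗ 8) ⊕ (-3 ⊕ -4)) ⊕ ((7 ⊗ -1) ⊗ (10 ⊗ 10))) gives -4.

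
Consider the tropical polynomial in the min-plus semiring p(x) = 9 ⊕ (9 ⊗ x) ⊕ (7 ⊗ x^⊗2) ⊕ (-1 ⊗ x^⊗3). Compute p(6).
p(6) = 9

A tropical monomial a ⊗ x^⊗i evaluates to a + i · x. Evaluating each term at x = 6:
  Term 0 contributes 9 + 0 · 6 = 9
  Term 1 contributes 9 + 1 · 6 = 15
  Term 2 contributes 7 + 2 · 6 = 19
  Term 3 contributes -1 + 3 · 6 = 17
p(6) = ⊕ of these = min[9, 15, 19, 17] = 9.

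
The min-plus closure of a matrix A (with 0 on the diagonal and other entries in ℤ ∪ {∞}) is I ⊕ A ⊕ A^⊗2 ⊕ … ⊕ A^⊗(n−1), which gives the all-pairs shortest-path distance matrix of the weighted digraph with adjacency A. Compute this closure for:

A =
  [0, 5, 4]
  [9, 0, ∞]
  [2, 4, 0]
Closure =
  [0, 5, 4]
  [9, 0, 13]
  [2, 4, 0]

This is the Floyd-Warshall all-pairs shortest-path computation. For each intermediate vertex k = 0, 1, …, 2, update dist[i][j] ← min(dist[i][j], dist[i][k] + dist[k][j]). The final matrix gives, for each (i, j), the minimum total weight of any directed path from i to j (possibly empty when i = j).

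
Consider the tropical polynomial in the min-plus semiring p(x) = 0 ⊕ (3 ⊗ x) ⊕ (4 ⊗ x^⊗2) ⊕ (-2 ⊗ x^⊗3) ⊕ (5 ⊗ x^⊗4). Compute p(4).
p(4) = 0

A tropical monomial a ⊗ x^⊗i evaluates to a + i · x. Evaluating each term at x = 4:
  Term 0 contributes 0 + 0 · 4 = 0
  Term 1 contributes 3 + 1 · 4 = 7
  Term 2 contributes 4 + 2 · 4 = 12
  Term 3 contributes -2 + 3 · 4 = 10
  Term 4 contributes 5 + 4 · 4 = 21
p(4) = ⊕ of these = min[0, 7, 12, 10, 21] = 0.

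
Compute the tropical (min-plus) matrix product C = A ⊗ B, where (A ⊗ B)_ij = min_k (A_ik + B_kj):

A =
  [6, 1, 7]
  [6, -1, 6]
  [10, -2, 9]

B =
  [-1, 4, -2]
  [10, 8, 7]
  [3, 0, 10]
A ⊗ B =
  [5, 7, 4]
  [5, 6, 4]
  [8, 6, 5]

Apply the min-plus product entry-by-entry:
  C[0][0] = min over k of (A[0][0] + B[0][0] = 6 + -1 = 5, A[0][1] + B[1][0] = 1 + 10 = 11, A[0][2] + B[2][0] = 7 + 3 = 10) = 5 (attained at k = 0)
  C[0][1] = min over k of (A[0][0] + B[0][1] = 6 + 4 = 10, A[0][1] + B[1][1] = 1 + 8 = 9, A[0][2] + B[2][1] = 7 + 0 = 7) = 7 (attained at k = 2)
  C[0][2] = min over k of (A[0][0] + B[0][2] = 6 + -2 = 4, A[0][1] + B[1][2] = 1 + 7 = 8, A[0][2] + B[2][2] = 7 + 10 = 17) = 4 (attained at k = 0)
  C[1][0] = min over k of (A[1][0] + B[0][0] = 6 + -1 = 5, A[1][1] + B[1][0] = -1 + 10 = 9, A[1][2] + B[2][0] = 6 + 3 = 9) = 5 (attained at k = 0)
  C[1][1] = min over k of (A[1][0] + B[0][1] = 6 + 4 = 10, A[1][1] + B[1][1] = -1 + 8 = 7, A[1][2] + B[2][1] = 6 + 0 = 6) = 6 (attained at k = 2)
  C[1][2] = min over k of (A[1][0] + B[0][2] = 6 + -2 = 4, A[1][1] + B[1][2] = -1 + 7 = 6, A[1][2] + B[2][2] = 6 + 10 = 16) = 4 (attained at k = 0)
  C[2][0] = min over k of (A[2][0] + B[0][0] = 10 + -1 = 9, A[2][1] + B[1][0] = -2 + 10 = 8, A[2][2] + B[2][0] = 9 + 3 = 12) = 8 (attained at k = 1)
  C[2][1] = min over k of (A[2][0] + B[0][1] = 10 + 4 = 14, A[2][1] + B[1][1] = -2 + 8 = 6, A[2][2] + B[2][1] = 9 + 0 = 9) = 6 (attained at k = 1)
  C[2][2] = min over k of (A[2][0] + B[0][2] = 10 + -2 = 8, A[2][1] + B[1][2] = -2 + 7 = 5, A[2][2] + B[2][2] = 9 + 10 = 19) = 5 (attained at k = 1)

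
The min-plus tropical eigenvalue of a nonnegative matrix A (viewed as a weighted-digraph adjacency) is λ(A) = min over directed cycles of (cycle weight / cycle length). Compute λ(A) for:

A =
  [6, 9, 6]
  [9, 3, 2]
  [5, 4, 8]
λ(A) = 3

Enumerate directed cycles and compute their means (weight / length). Sample:
  cycle 0 → 0: weight = 6, length = 1, mean = 6/1 ≈ 6.000
  cycle 1 → 1: weight = 3, length = 1, mean = 3/1 ≈ 3.000
  cycle 2 → 2: weight = 8, length = 1, mean = 8/1 ≈ 8.000
  cycle 0 → 1 → 0: weight = 18, length = 2, mean = 18/2 ≈ 9.000
  cycle 0 → 2 → 0: weight = 11, length = 2, mean = 11/2 ≈ 5.500
  cycle 1 → 0 → 1: weight = 18, length = 2, mean = 18/2 ≈ 9.000
Minimum mean = 3.000, attained e.g. along the cycle 1 → 1 with weight 3 and length 1. So λ(A) = 3/1 = 3.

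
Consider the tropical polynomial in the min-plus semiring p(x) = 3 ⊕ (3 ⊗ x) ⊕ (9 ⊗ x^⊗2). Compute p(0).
p(0) = 3

A tropical monomial a ⊗ x^⊗i evaluates to a + i · x. Evaluating each term at x = 0:
  Term 0 contributes 3 + 0 · 0 = 3
  Term 1 contributes 3 + 1 · 0 = 3
  Term 2 contributes 9 + 2 · 0 = 9
p(0) = ⊕ of these = min[3, 3, 9] = 3.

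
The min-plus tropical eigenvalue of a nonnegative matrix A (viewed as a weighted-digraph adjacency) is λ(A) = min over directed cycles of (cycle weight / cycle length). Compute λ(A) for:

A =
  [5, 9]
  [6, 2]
λ(A) = 2

Enumerate directed cycles and compute their means (weight / length). Sample:
  cycle 0 → 0: weight = 5, length = 1, mean = 5/1 ≈ 5.000
  cycle 1 → 1: weight = 2, length = 1, mean = 2/1 ≈ 2.000
  cycle 0 → 1 → 0: weight = 15, length = 2, mean = 15/2 ≈ 7.500
  cycle 1 → 0 → 1: weight = 15, length = 2, mean = 15/2 ≈ 7.500
Minimum mean = 2.000, attained e.g. along the cycle 1 → 1 with weight 2 and length 1. So λ(A) = 2/1 = 2.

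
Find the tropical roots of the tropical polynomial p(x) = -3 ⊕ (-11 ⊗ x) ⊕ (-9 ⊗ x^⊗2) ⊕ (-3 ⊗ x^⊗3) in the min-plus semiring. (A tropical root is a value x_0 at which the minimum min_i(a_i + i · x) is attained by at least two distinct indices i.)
Roots: {-6, -2, 8}

Each tropical root is a break point of the lower envelope of the lines y = a_i + i · x (there are 4 lines, with slopes 0, 1, ..., 3). Only the lines that attain the minimum somewhere contribute to roots; other lines are dominated. Here the surviving (envelope) indices are i = 3, i = 2, i = 1, i = 0.
Intersections between consecutive envelope lines give the roots: for adjacent envelope indices i < j the intersection is x = (a_i − a_j) / (j − i). Reading off the sorted break points: {-6, -2, 8}.
Verification: at each break x_0, at least two indices attain the minimum of min_i(a_i + i · x_0).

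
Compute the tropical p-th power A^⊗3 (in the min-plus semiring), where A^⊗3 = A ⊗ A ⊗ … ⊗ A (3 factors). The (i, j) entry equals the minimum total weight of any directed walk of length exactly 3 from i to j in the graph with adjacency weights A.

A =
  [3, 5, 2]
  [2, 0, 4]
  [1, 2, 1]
A^⊗3 =
  [4, 4, 4]
  [2, 0, 4]
  [3, 2, 3]

Each entry (A^⊗3)_ij equals the minimum over all length-3 walks i = v_0 → v_1 → … → v_3 = j of Σ_t A[v_t][v_{t+1}]. For example, for (i, j) = (0, 2) we minimise over 9 possible intermediate vertex sequences; the minimum is 4, attained along the walk 0 → 2 → 2 → 2.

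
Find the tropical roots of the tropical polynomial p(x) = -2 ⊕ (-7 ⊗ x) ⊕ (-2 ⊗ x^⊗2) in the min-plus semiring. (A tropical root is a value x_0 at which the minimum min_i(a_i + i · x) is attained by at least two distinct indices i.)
Roots: {-5, 5}

Each tropical root is a break point of the lower envelope of the lines y = a_i + i · x (there are 3 lines, with slopes 0, 1, ..., 2). Only the lines that attain the minimum somewhere contribute to roots; other lines are dominated. Here the surviving (envelope) indices are i = 2, i = 1, i = 0.
Intersections between consecutive envelope lines give the roots: for adjacent envelope indices i < j the intersection is x = (a_i − a_j) / (j − i). Reading off the sorted break points: {-5, 5}.
Verification: at each break x_0, at least two indices attain the minimum of min_i(a_i + i · x_0).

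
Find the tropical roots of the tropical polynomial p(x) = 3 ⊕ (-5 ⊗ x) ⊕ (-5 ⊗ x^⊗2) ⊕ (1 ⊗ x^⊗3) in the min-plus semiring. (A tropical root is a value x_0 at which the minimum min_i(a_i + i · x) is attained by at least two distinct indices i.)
Roots: {-6, 0, 8}

Each tropical root is a break point of the lower envelope of the lines y = a_i + i · x (there are 4 lines, with slopes 0, 1, ..., 3). Only the lines that attain the minimum somewhere contribute to roots; other lines are dominated. Here the surviving (envelope) indices are i = 3, i = 2, i = 1, i = 0.
Intersections between consecutive envelope lines give the roots: for adjacent envelope indices i < j the intersection is x = (a_i − a_j) / (j − i). Reading off the sorted break points: {-6, 0, 8}.
Verification: at each break x_0, at least two indices attain the minimum of min_i(a_i + i · x_0).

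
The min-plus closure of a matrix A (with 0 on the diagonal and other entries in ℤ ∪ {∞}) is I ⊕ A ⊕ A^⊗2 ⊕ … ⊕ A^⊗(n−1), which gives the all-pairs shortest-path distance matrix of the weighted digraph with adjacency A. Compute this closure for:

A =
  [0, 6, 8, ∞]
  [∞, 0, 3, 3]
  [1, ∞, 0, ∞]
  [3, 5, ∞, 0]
Closure =
  [0, 6, 8, 9]
  [4, 0, 3, 3]
  [1, 7, 0, 10]
  [3, 5, 8, 0]

This is the Floyd-Warshall all-pairs shortest-path computation. For each intermediate vertex k = 0, 1, …, 3, update dist[i][j] ← min(dist[i][j], dist[i][k] + dist[k][j]). The final matrix gives, for each (i, j), the minimum total weight of any directed path from i to j (possibly empty when i = j).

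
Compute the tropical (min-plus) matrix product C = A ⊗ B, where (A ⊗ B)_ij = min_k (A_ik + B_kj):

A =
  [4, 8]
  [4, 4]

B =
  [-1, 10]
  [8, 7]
A ⊗ B =
  [3, 14]
  [3, 11]

Apply the min-plus product entry-by-entry:
  C[0][0] = min over k of (A[0][0] + B[0][0] = 4 + -1 = 3, A[0][1] + B[1][0] = 8 + 8 = 16) = 3 (attained at k = 0)
  C[0][1] = min over k of (A[0][0] + B[0][1] = 4 + 10 = 14, A[0][1] + B[1][1] = 8 + 7 = 15) = 14 (attained at k = 0)
  C[1][0] = min over k of (A[1][0] + B[0][0] = 4 + -1 = 3, A[1][1] + B[1][0] = 4 + 8 = 12) = 3 (attained at k = 0)
  C[1][1] = min over k of (A[1][0] + B[0][1] = 4 + 10 = 14, A[1][1] + B[1][1] = 4 + 7 = 11) = 11 (attained at k = 1)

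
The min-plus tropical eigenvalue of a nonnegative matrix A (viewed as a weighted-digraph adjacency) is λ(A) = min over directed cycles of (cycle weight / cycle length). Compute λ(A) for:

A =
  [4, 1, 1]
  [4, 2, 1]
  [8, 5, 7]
λ(A) = 2

Enumerate directed cycles and compute their means (weight / length). Sample:
  cycle 0 → 0: weight = 4, length = 1, mean = 4/1 ≈ 4.000
  cycle 1 → 1: weight = 2, length = 1, mean = 2/1 ≈ 2.000
  cycle 2 → 2: weight = 7, length = 1, mean = 7/1 ≈ 7.000
  cycle 0 → 1 → 0: weight = 5, length = 2, mean = 5/2 ≈ 2.500
  cycle 0 → 2 → 0: weight = 9, length = 2, mean = 9/2 ≈ 4.500
  cycle 1 → 0 → 1: weight = 5, length = 2, mean = 5/2 ≈ 2.500
Minimum mean = 2.000, attained e.g. along the cycle 1 → 1 with weight 2 and length 1. So λ(A) = 2/1 = 2.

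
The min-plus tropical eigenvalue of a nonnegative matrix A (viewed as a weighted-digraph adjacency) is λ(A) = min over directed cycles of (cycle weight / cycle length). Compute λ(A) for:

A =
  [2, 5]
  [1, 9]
λ(A) = 2

Enumerate directed cycles and compute their means (weight / length). Sample:
  cycle 0 → 0: weight = 2, length = 1, mean = 2/1 ≈ 2.000
  cycle 1 → 1: weight = 9, length = 1, mean = 9/1 ≈ 9.000
  cycle 0 → 1 → 0: weight = 6, length = 2, mean = 6/2 ≈ 3.000
  cycle 1 → 0 → 1: weight = 6, length = 2, mean = 6/2 ≈ 3.000
Minimum mean = 2.000, attained e.g. along the cycle 0 → 0 with weight 2 and length 1. So λ(A) = 2/1 = 2.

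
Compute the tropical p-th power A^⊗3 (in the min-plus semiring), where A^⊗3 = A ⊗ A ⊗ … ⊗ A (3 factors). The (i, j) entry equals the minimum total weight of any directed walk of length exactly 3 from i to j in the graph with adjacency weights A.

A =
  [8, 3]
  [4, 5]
A^⊗3 =
  [12, 10]
  [11, 12]

Each entry (A^⊗3)_ij equals the minimum over all length-3 walks i = v_0 → v_1 → … → v_3 = j of Σ_t A[v_t][v_{t+1}]. For example, for (i, j) = (0, 1) we minimise over 4 possible intermediate vertex sequences; the minimum is 10, attained along the walk 0 → 1 → 0 → 1.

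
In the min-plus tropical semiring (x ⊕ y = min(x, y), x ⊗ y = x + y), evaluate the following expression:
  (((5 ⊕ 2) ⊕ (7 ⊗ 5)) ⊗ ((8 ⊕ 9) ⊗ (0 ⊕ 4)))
(((5 ⊕ 2) ⊕ (7 ⊗ 5)) ⊗ ((8 ⊕ 9) ⊗ (0 ⊕ 4))) = 10

Expand innermost to outermost. Recall ⊕ takes the minimum of its arguments and ⊗ takes their sum. Working out the expression (((5 ⊕ 2) ⊕ (7 ⊗ 5)) ⊗ ((8 ⊕ 9) ⊗ (0 ⊕ 4))) gives 10.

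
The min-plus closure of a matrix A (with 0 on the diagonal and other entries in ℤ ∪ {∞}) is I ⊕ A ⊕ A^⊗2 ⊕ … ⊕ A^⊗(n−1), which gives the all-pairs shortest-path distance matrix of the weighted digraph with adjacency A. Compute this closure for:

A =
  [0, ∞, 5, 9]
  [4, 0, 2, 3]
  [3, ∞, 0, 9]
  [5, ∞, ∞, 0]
Closure =
  [0, ∞, 5, 9]
  [4, 0, 2, 3]
  [3, ∞, 0, 9]
  [5, ∞, 10, 0]

This is the Floyd-Warshall all-pairs shortest-path computation. For each intermediate vertex k = 0, 1, …, 3, update dist[i][j] ← min(dist[i][j], dist[i][k] + dist[k][j]). The final matrix gives, for each (i, j), the minimum total weight of any directed path from i to j (possibly empty when i = j).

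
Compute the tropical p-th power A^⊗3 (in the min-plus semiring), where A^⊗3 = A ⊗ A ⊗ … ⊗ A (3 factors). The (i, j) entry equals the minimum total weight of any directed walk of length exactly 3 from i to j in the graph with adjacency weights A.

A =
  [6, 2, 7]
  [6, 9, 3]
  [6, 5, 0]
A^⊗3 =
  [11, 10, 5]
  [9, 8, 3]
  [6, 5, 0]

Each entry (A^⊗3)_ij equals the minimum over all length-3 walks i = v_0 → v_1 → … → v_3 = j of Σ_t A[v_t][v_{t+1}]. For example, for (i, j) = (0, 2) we minimise over 9 possible intermediate vertex sequences; the minimum is 5, attained along the walk 0 → 1 → 2 → 2.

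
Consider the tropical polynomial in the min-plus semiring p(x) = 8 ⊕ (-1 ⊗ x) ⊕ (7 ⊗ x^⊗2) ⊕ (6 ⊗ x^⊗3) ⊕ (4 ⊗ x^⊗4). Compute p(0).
p(0) = -1

A tropical monomial a ⊗ x^⊗i evaluates to a + i · x. Evaluating each term at x = 0:
  Term 0 contributes 8 + 0 · 0 = 8
  Term 1 contributes -1 + 1 · 0 = -1
  Term 2 contributes 7 + 2 · 0 = 7
  Term 3 contributes 6 + 3 · 0 = 6
  Term 4 contributes 4 + 4 · 0 = 4
p(0) = ⊕ of these = min[8, -1, 7, 6, 4] = -1.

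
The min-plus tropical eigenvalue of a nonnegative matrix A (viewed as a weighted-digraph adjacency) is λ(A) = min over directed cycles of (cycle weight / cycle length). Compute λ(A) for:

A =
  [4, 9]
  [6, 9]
λ(A) = 4

Enumerate directed cycles and compute their means (weight / length). Sample:
  cycle 0 → 0: weight = 4, length = 1, mean = 4/1 ≈ 4.000
  cycle 1 → 1: weight = 9, length = 1, mean = 9/1 ≈ 9.000
  cycle 0 → 1 → 0: weight = 15, length = 2, mean = 15/2 ≈ 7.500
  cycle 1 → 0 → 1: weight = 15, length = 2, mean = 15/2 ≈ 7.500
Minimum mean = 4.000, attained e.g. along the cycle 0 → 0 with weight 4 and length 1. So λ(A) = 4/1 = 4.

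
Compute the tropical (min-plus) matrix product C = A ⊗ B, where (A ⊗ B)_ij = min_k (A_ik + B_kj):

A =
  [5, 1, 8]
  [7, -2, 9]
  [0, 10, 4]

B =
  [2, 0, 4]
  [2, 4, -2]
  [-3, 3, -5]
A ⊗ B =
  [3, 5, -1]
  [0, 2, -4]
  [1, 0, -1]

Apply the min-plus product entry-by-entry:
  C[0][0] = min over k of (A[0][0] + B[0][0] = 5 + 2 = 7, A[0][1] + B[1][0] = 1 + 2 = 3, A[0][2] + B[2][0] = 8 + -3 = 5) = 3 (attained at k = 1)
  C[0][1] = min over k of (A[0][0] + B[0][1] = 5 + 0 = 5, A[0][1] + B[1][1] = 1 + 4 = 5, A[0][2] + B[2][1] = 8 + 3 = 11) = 5 (attained at k = 0)
  C[0][2] = min over k of (A[0][0] + B[0][2] = 5 + 4 = 9, A[0][1] + B[1][2] = 1 + -2 = -1, A[0][2] + B[2][2] = 8 + -5 = 3) = -1 (attained at k = 1)
  C[1][0] = min over k of (A[1][0] + B[0][0] = 7 + 2 = 9, A[1][1] + B[1][0] = -2 + 2 = 0, A[1][2] + B[2][0] = 9 + -3 = 6) = 0 (attained at k = 1)
  C[1][1] = min over k of (A[1][0] + B[0][1] = 7 + 0 = 7, A[1][1] + B[1][1] = -2 + 4 = 2, A[1][2] + B[2][1] = 9 + 3 = 12) = 2 (attained at k = 1)
  C[1][2] = min over k of (A[1][0] + B[0][2] = 7 + 4 = 11, A[1][1] + B[1][2] = -2 + -2 = -4, A[1][2] + B[2][2] = 9 + -5 = 4) = -4 (attained at k = 1)
  C[2][0] = min over k of (A[2][0] + B[0][0] = 0 + 2 = 2, A[2][1] + B[1][0] = 10 + 2 = 12, A[2][2] + B[2][0] = 4 + -3 = 1) = 1 (attained at k = 2)
  C[2][1] = min over k of (A[2][0] + B[0][1] = 0 + 0 = 0, A[2][1] + B[1][1] = 10 + 4 = 14, A[2][2] + B[2][1] = 4 + 3 = 7) = 0 (attained at k = 0)
  C[2][2] = min over k of (A[2][0] + B[0][2] = 0 + 4 = 4, A[2][1] + B[1][2] = 10 + -2 = 8, A[2][2] + B[2][2] = 4 + -5 = -1) = -1 (attained at k = 2)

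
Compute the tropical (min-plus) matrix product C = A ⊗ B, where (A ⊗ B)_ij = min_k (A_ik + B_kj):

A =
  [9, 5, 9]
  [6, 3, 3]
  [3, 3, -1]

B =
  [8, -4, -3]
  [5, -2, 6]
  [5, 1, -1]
A ⊗ B =
  [10, 3, 6]
  [8, 1, 2]
  [4, -1, -2]

Apply the min-plus product entry-by-entry:
  C[0][0] = min over k of (A[0][0] + B[0][0] = 9 + 8 = 17, A[0][1] + B[1][0] = 5 + 5 = 10, A[0][2] + B[2][0] = 9 + 5 = 14) = 10 (attained at k = 1)
  C[0][1] = min over k of (A[0][0] + B[0][1] = 9 + -4 = 5, A[0][1] + B[1][1] = 5 + -2 = 3, A[0][2] + B[2][1] = 9 + 1 = 10) = 3 (attained at k = 1)
  C[0][2] = min over k of (A[0][0] + B[0][2] = 9 + -3 = 6, A[0][1] + B[1][2] = 5 + 6 = 11, A[0][2] + B[2][2] = 9 + -1 = 8) = 6 (attained at k = 0)
  C[1][0] = min over k of (A[1][0] + B[0][0] = 6 + 8 = 14, A[1][1] + B[1][0] = 3 + 5 = 8, A[1][2] + B[2][0] = 3 + 5 = 8) = 8 (attained at k = 1)
  C[1][1] = min over k of (A[1][0] + B[0][1] = 6 + -4 = 2, A[1][1] + B[1][1] = 3 + -2 = 1, A[1][2] + B[2][1] = 3 + 1 = 4) = 1 (attained at k = 1)
  C[1][2] = min over k of (A[1][0] + B[0][2] = 6 + -3 = 3, A[1][1] + B[1][2] = 3 + 6 = 9, A[1][2] + B[2][2] = 3 + -1 = 2) = 2 (attained at k = 2)
  C[2][0] = min over k of (A[2][0] + B[0][0] = 3 + 8 = 11, A[2][1] + B[1][0] = 3 + 5 = 8, A[2][2] + B[2][0] = -1 + 5 = 4) = 4 (attained at k = 2)
  C[2][1] = min over k of (A[2][0] + B[0][1] = 3 + -4 = -1, A[2][1] + B[1][1] = 3 + -2 = 1, A[2][2] + B[2][1] = -1 + 1 = 0) = -1 (attained at k = 0)
  C[2][2] = min over k of (A[2][0] + B[0][2] = 3 + -3 = 0, A[2][1] + B[1][2] = 3 + 6 = 9, A[2][2] + B[2][2] = -1 + -1 = -2) = -2 (attained at k = 2)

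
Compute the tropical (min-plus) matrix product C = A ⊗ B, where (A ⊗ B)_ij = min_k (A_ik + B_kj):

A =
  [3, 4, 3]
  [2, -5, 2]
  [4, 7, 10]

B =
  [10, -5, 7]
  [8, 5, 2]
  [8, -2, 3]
A ⊗ B =
  [11, -2, 6]
  [3, -3, -3]
  [14, -1, 9]

Apply the min-plus product entry-by-entry:
  C[0][0] = min over k of (A[0][0] + B[0][0] = 3 + 10 = 13, A[0][1] + B[1][0] = 4 + 8 = 12, A[0][2] + B[2][0] = 3 + 8 = 11) = 11 (attained at k = 2)
  C[0][1] = min over k of (A[0][0] + B[0][1] = 3 + -5 = -2, A[0][1] + B[1][1] = 4 + 5 = 9, A[0][2] + B[2][1] = 3 + -2 = 1) = -2 (attained at k = 0)
  C[0][2] = min over k of (A[0][0] + B[0][2] = 3 + 7 = 10, A[0][1] + B[1][2] = 4 + 2 = 6, A[0][2] + B[2][2] = 3 + 3 = 6) = 6 (attained at k = 1)
  C[1][0] = min over k of (A[1][0] + B[0][0] = 2 + 10 = 12, A[1][1] + B[1][0] = -5 + 8 = 3, A[1][2] + B[2][0] = 2 + 8 = 10) = 3 (attained at k = 1)
  C[1][1] = min over k of (A[1][0] + B[0][1] = 2 + -5 = -3, A[1][1] + B[1][1] = -5 + 5 = 0, A[1][2] + B[2][1] = 2 + -2 = 0) = -3 (attained at k = 0)
  C[1][2] = min over k of (A[1][0] + B[0][2] = 2 + 7 = 9, A[1][1] + B[1][2] = -5 + 2 = -3, A[1][2] + B[2][2] = 2 + 3 = 5) = -3 (attained at k = 1)
  C[2][0] = min over k of (A[2][0] + B[0][0] = 4 + 10 = 14, A[2][1] + B[1][0] = 7 + 8 = 15, A[2][2] + B[2][0] = 10 + 8 = 18) = 14 (attained at k = 0)
  C[2][1] = min over k of (A[2][0] + B[0][1] = 4 + -5 = -1, A[2][1] + B[1][1] = 7 + 5 = 12, A[2][2] + B[2][1] = 10 + -2 = 8) = -1 (attained at k = 0)
  C[2][2] = min over k of (A[2][0] + B[0][2] = 4 + 7 = 11, A[2][1] + B[1][2] = 7 + 2 = 9, A[2][2] + B[2][2] = 10 + 3 = 13) = 9 (attained at k = 1)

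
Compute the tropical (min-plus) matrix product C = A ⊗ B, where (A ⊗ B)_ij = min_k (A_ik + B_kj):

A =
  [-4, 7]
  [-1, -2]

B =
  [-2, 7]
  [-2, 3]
A ⊗ B =
  [-6, 3]
  [-4, 1]

Apply the min-plus product entry-by-entry:
  C[0][0] = min over k of (A[0][0] + B[0][0] = -4 + -2 = -6, A[0][1] + B[1][0] = 7 + -2 = 5) = -6 (attained at k = 0)
  C[0][1] = min over k of (A[0][0] + B[0][1] = -4 + 7 = 3, A[0][1] + B[1][1] = 7 + 3 = 10) = 3 (attained at k = 0)
  C[1][0] = min over k of (A[1][0] + B[0][0] = -1 + -2 = -3, A[1][1] + B[1][0] = -2 + -2 = -4) = -4 (attained at k = 1)
  C[1][1] = min over k of (A[1][0] + B[0][1] = -1 + 7 = 6, A[1][1] + B[1][1] = -2 + 3 = 1) = 1 (attained at k = 1)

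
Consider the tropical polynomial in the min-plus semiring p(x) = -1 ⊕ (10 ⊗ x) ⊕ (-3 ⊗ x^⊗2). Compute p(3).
p(3) = -1

A tropical monomial a ⊗ x^⊗i evaluates to a + i · x. Evaluating each term at x = 3:
  Term 0 contributes -1 + 0 · 3 = -1
  Term 1 contributes 10 + 1 · 3 = 13
  Term 2 contributes -3 + 2 · 3 = 3
p(3) = ⊕ of these = min[-1, 13, 3] = -1.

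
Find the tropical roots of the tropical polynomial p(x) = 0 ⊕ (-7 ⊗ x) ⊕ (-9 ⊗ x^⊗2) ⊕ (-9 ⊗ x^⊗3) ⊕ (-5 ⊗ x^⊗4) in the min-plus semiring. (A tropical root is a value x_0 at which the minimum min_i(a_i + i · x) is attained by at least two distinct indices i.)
Roots: {-4, 0, 2, 7}

Each tropical root is a break point of the lower envelope of the lines y = a_i + i · x (there are 5 lines, with slopes 0, 1, ..., 4). Only the lines that attain the minimum somewhere contribute to roots; other lines are dominated. Here the surviving (envelope) indices are i = 4, i = 3, i = 2, i = 1, i = 0.
Intersections between consecutive envelope lines give the roots: for adjacent envelope indices i < j the intersection is x = (a_i − a_j) / (j − i). Reading off the sorted break points: {-4, 0, 2, 7}.
Verification: at each break x_0, at least two indices attain the minimum of min_i(a_i + i · x_0).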